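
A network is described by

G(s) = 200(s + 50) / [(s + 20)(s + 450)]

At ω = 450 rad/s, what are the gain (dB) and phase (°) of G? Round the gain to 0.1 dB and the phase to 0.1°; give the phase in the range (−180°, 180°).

At s = jω = j450:
zero (s+50): 50 + j450 → |·| = √(50²+450²) = √205000 ≈ 452.77, ∠ = arctan(450/50) ≈ 83.66°
pole (s+20): 20 + j450 → |·| = √(20²+450²) = √202900 ≈ 450.44, ∠ = arctan(450/20) ≈ 87.46°
pole (s+450): 450 + j450 → |·| = √(450²+450²) = √405000 ≈ 636.4, ∠ = arctan(450/450) ≈ 45.00°
|G| = 200 · 452.77 / 2.8666e+05 ≈ 0.31589
Gain = 20 log₁₀(0.31589) ≈ -10.01 dB
∠G = 83.66° − 132.46° = -48.80°

-10.0 dB, -48.8°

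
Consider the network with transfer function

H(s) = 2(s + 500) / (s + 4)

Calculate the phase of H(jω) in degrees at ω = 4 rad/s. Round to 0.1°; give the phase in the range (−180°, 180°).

-44.5°

At s = jω = j4:
zero (s+500): 500 + j4 → |·| = √(500²+4²) = √250016 ≈ 500.02, ∠ = arctan(4/500) ≈ 0.46°
pole (s+4): 4 + j4 → |·| = √(4²+4²) = √32 ≈ 5.6569, ∠ = arctan(4/4) ≈ 45.00°
∠H = 0.46° − 45.00° = -44.54°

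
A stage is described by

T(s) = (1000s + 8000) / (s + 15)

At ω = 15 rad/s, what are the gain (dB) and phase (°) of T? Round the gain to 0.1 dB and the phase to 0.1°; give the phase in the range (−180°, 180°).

58.1 dB, 16.9°

Substitute s = j15:
Numerator: 1000(j15) + 8000 = 8000 + j15000
Denominator: (j15) + 15 = 15 + j15
|N| = √(8000² + 15000²) ≈ 17000, ∠N ≈ 61.93°
|D| = √(15² + 15²) ≈ 21.213, ∠D ≈ 45.00°
|T| = 17000 / 21.213 ≈ 801.4
Gain = 20 log₁₀(801.4) ≈ 58.08 dB
∠T = 61.93° − 45.00° = 16.93°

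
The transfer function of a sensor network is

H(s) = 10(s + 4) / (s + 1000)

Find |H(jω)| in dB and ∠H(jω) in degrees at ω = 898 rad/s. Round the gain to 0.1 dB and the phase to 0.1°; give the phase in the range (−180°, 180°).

16.5 dB, 47.8°

At s = jω = j898:
zero (s+4): 4 + j898 → |·| = √(4²+898²) = √806420 ≈ 898.01, ∠ = arctan(898/4) ≈ 89.74°
pole (s+1000): 1000 + j898 → |·| = √(1000²+898²) = √1806404 ≈ 1344, ∠ = arctan(898/1000) ≈ 41.92°
|H| = 10 · 898.01 / 1344 ≈ 6.6816
Gain = 20 log₁₀(6.6816) ≈ 16.50 dB
∠H = 89.74° − 41.92° = 47.82°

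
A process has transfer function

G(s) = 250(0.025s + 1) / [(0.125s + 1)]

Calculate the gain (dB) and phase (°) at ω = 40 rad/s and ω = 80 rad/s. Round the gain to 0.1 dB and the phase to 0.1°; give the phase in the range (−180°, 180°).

ω = 40: 36.8 dB, -33.7°; ω = 80: 34.9 dB, -20.9°

At ω = 40 rad/s:
zero (1 + j40·0.025) = 1 + j1 → |·| ≈ 1.4142, ∠ ≈ 45.00°
pole (1 + j40·0.125) = 1 + j5 → |·| ≈ 5.099, ∠ ≈ 78.69°
|G| = 250 · 1.4142 / (5.099) ≈ 69.337
Gain = 20 log₁₀(69.337) ≈ 36.82 dB
∠G = (45.00°) − (78.69°) = -33.69°

At ω = 80 rad/s:
zero (1 + j80·0.025) = 1 + j2 → |·| ≈ 2.2361, ∠ ≈ 63.43°
pole (1 + j80·0.125) = 1 + j10 → |·| ≈ 10.05, ∠ ≈ 84.29°
|G| = 250 · 2.2361 / (10.05) ≈ 55.624
Gain = 20 log₁₀(55.624) ≈ 34.91 dB
∠G = (63.43°) − (84.29°) = -20.86°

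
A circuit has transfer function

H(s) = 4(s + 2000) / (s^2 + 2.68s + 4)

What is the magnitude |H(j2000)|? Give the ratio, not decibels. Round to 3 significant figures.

At s = jω = j2000:
zero (s+2000): 2000 + j2000 → |·| = √(2000²+2000²) = √8000000 ≈ 2828.4, ∠ = arctan(2000/2000) ≈ 45.00°
quadratic: (j2000)² + 2.68·j2000 + 4 = -3999996 + j5360 → |·| ≈ 4e+06, ∠ ≈ 179.92°
|H| = 4 · 2828.4 / 4e+06 ≈ 0.0028284

0.00283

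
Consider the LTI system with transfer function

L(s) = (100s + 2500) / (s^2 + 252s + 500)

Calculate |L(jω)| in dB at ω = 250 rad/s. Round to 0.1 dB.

-10.9 dB

Substitute s = j250:
Numerator: 100(j250) + 2500 = 2500 + j25000
Denominator: (j250)^2 + 252(j250) + 500 = -62000 + j63000
|N| = √(2500² + 25000²) ≈ 25125, ∠N ≈ 84.29°
|D| = √(62000² + 63000²) ≈ 88391, ∠D ≈ 134.54°
|L| = 25125 / 88391 ≈ 0.28425
Gain = 20 log₁₀(0.28425) ≈ -10.93 dB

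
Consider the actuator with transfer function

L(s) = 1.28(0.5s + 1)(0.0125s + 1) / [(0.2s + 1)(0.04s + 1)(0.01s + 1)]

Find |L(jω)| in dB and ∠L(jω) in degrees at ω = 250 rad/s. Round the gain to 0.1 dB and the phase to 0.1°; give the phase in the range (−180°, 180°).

-8.2 dB, -79.5°

At ω = 250 rad/s:
zero (1 + j250·0.5) = 1 + j125 → |·| ≈ 125, ∠ ≈ 89.54°
zero (1 + j250·0.0125) = 1 + j3.125 → |·| ≈ 3.2811, ∠ ≈ 72.26°
pole (1 + j250·0.2) = 1 + j50 → |·| ≈ 50.01, ∠ ≈ 88.85°
pole (1 + j250·0.04) = 1 + j10 → |·| ≈ 10.05, ∠ ≈ 84.29°
pole (1 + j250·0.01) = 1 + j2.5 → |·| ≈ 2.6926, ∠ ≈ 68.20°
|L| = 1.28 · 125 · 3.2811 / (50.01 · 10.05 · 2.6926) ≈ 0.38792
Gain = 20 log₁₀(0.38792) ≈ -8.23 dB
∠L = (89.54° + 72.26°) − (88.85° + 84.29° + 68.20°) = -79.54°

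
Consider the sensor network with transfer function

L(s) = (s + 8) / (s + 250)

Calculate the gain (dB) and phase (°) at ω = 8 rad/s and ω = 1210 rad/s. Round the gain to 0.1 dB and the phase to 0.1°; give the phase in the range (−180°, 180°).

ω = 8: -26.9 dB, 43.2°; ω = 1210: -0.2 dB, 11.3°

Substitute s = j8:
Numerator: (j8) + 8 = 8 + j8
Denominator: (j8) + 250 = 250 + j8
|N| = √(8² + 8²) ≈ 11.314, ∠N ≈ 45.00°
|D| = √(250² + 8²) ≈ 250.13, ∠D ≈ 1.83°
|L| = 11.314 / 250.13 ≈ 0.045232
Gain = 20 log₁₀(0.045232) ≈ -26.89 dB
∠L = 45.00° − 1.83° = 43.17°

Substitute s = j1210:
Numerator: (j1210) + 8 = 8 + j1210
Denominator: (j1210) + 250 = 250 + j1210
|N| = √(8² + 1210²) ≈ 1210, ∠N ≈ 89.62°
|D| = √(250² + 1210²) ≈ 1235.6, ∠D ≈ 78.33°
|L| = 1210 / 1235.6 ≈ 0.97928
Gain = 20 log₁₀(0.97928) ≈ -0.18 dB
∠L = 89.62° − 78.33° = 11.29°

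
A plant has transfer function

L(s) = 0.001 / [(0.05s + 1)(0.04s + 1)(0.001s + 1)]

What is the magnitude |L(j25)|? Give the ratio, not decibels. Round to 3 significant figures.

0.000442

At ω = 25 rad/s:
pole (1 + j25·0.05) = 1 + j1.25 → |·| ≈ 1.6008, ∠ ≈ 51.34°
pole (1 + j25·0.04) = 1 + j1 → |·| ≈ 1.4142, ∠ ≈ 45.00°
pole (1 + j25·0.001) = 1 + j0.025 → |·| ≈ 1.0003, ∠ ≈ 1.43°
|L| = 0.001 · 1 / (1.6008 · 1.4142 · 1.0003) ≈ 0.00044159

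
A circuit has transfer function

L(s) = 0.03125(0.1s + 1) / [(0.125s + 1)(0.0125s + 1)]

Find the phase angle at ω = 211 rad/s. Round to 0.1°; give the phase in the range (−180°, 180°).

At ω = 211 rad/s:
zero (1 + j211·0.1) = 1 + j21.1 → |·| ≈ 21.124, ∠ ≈ 87.29°
pole (1 + j211·0.125) = 1 + j26.375 → |·| ≈ 26.394, ∠ ≈ 87.83°
pole (1 + j211·0.0125) = 1 + j2.6375 → |·| ≈ 2.8207, ∠ ≈ 69.24°
∠L = (87.29°) − (87.83° + 69.24°) = -69.78°

-69.8°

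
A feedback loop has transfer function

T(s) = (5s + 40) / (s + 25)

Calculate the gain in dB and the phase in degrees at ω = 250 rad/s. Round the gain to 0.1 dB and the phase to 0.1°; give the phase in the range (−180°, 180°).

13.9 dB, 3.9°

Substitute s = j250:
Numerator: 5(j250) + 40 = 40 + j1250
Denominator: (j250) + 25 = 25 + j250
|N| = √(40² + 1250²) ≈ 1250.6, ∠N ≈ 88.17°
|D| = √(25² + 250²) ≈ 251.25, ∠D ≈ 84.29°
|T| = 1250.6 / 251.25 ≈ 4.9775
Gain = 20 log₁₀(4.9775) ≈ 13.94 dB
∠T = 88.17° − 84.29° = 3.88°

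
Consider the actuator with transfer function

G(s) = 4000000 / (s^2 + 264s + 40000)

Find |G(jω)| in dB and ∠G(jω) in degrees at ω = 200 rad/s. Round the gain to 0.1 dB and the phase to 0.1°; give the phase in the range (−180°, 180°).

37.6 dB, -90.0°

At s = jω = j200:
quadratic: (j200)² + 264·j200 + 40000 = 0 + j52800 → |·| ≈ 52800, ∠ ≈ 90.00°
|G| = 4000000 / 52800 ≈ 75.758
Gain = 20 log₁₀(75.758) ≈ 37.59 dB
∠G = 0.00° − 90.00° = -90.00°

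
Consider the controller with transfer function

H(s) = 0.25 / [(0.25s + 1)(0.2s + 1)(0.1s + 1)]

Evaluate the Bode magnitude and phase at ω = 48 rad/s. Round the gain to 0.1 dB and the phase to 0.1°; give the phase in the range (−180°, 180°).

At ω = 48 rad/s:
pole (1 + j48·0.25) = 1 + j12 → |·| ≈ 12.042, ∠ ≈ 85.24°
pole (1 + j48·0.2) = 1 + j9.6 → |·| ≈ 9.6519, ∠ ≈ 84.05°
pole (1 + j48·0.1) = 1 + j4.8 → |·| ≈ 4.9031, ∠ ≈ 78.23°
|H| = 0.25 · 1 / (12.042 · 9.6519 · 4.9031) ≈ 0.00043869
Gain = 20 log₁₀(0.00043869) ≈ -67.16 dB
∠H = (0°) − (85.24° + 84.05° + 78.23°) = -247.52° ≡ 112.48° (principal value)

-67.2 dB, 112.5°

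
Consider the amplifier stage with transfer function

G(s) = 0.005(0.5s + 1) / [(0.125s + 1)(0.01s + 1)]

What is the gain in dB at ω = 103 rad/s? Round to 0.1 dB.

-37.1 dB

At ω = 103 rad/s:
zero (1 + j103·0.5) = 1 + j51.5 → |·| ≈ 51.51, ∠ ≈ 88.89°
pole (1 + j103·0.125) = 1 + j12.875 → |·| ≈ 12.914, ∠ ≈ 85.56°
pole (1 + j103·0.01) = 1 + j1.03 → |·| ≈ 1.4356, ∠ ≈ 45.85°
|G| = 0.005 · 51.51 / (12.914 · 1.4356) ≈ 0.013892
Gain = 20 log₁₀(0.013892) ≈ -37.14 dB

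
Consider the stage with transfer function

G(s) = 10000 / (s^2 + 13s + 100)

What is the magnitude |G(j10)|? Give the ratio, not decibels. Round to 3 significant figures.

At s = jω = j10:
quadratic: (j10)² + 13·j10 + 100 = 0 + j130 → |·| ≈ 130, ∠ ≈ 90.00°
|G| = 10000 / 130 ≈ 76.923

76.9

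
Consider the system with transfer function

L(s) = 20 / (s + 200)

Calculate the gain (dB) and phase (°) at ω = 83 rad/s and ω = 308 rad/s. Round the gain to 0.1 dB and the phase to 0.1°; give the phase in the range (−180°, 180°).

At s = jω = j83:
pole (s+200): 200 + j83 → |·| = √(200²+83²) = √46889 ≈ 216.54, ∠ = arctan(83/200) ≈ 22.54°
|L| = 20 / 216.54 ≈ 0.092362
Gain = 20 log₁₀(0.092362) ≈ -20.69 dB
∠L = 0.00° − 22.54° = -22.54°

At s = jω = j308:
pole (s+200): 200 + j308 → |·| = √(200²+308²) = √134864 ≈ 367.24, ∠ = arctan(308/200) ≈ 57.00°
|L| = 20 / 367.24 ≈ 0.05446
Gain = 20 log₁₀(0.05446) ≈ -25.28 dB
∠L = 0.00° − 57.00° = -57.00°

ω = 83: -20.7 dB, -22.5°; ω = 308: -25.3 dB, -57.0°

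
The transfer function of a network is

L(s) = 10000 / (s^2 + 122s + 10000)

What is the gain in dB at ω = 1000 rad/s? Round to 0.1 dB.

-40.0 dB

At s = jω = j1000:
quadratic: (j1000)² + 122·j1000 + 10000 = -990000 + j122000 → |·| ≈ 9.9749e+05, ∠ ≈ 172.97°
|L| = 10000 / 9.9749e+05 ≈ 0.010025
Gain = 20 log₁₀(0.010025) ≈ -39.98 dB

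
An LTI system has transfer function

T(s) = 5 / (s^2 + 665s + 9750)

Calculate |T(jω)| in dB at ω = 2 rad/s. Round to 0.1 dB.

-65.9 dB

Substitute s = j2:
Numerator: 5 = 5 + j0
Denominator: (j2)^2 + 665(j2) + 9750 = 9746 + j1330
|N| = √(5² + 0²) ≈ 5, ∠N ≈ 0.00°
|D| = √(9746² + 1330²) ≈ 9836.3, ∠D ≈ 7.77°
|T| = 5 / 9836.3 ≈ 0.00050832
Gain = 20 log₁₀(0.00050832) ≈ -65.88 dB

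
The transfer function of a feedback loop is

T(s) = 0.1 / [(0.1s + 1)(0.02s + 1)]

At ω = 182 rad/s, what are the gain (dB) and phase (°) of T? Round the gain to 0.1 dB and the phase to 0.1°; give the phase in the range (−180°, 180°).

At ω = 182 rad/s:
pole (1 + j182·0.1) = 1 + j18.2 → |·| ≈ 18.227, ∠ ≈ 86.86°
pole (1 + j182·0.02) = 1 + j3.64 → |·| ≈ 3.7749, ∠ ≈ 74.64°
|T| = 0.1 · 1 / (18.227 · 3.7749) ≈ 0.0014534
Gain = 20 log₁₀(0.0014534) ≈ -56.75 dB
∠T = (0°) − (86.86° + 74.64°) = -161.50°

-56.8 dB, -161.5°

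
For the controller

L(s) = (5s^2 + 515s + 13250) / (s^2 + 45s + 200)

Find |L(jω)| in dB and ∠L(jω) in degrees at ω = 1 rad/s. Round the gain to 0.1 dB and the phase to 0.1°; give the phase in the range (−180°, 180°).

36.3 dB, -10.5°

Substitute s = j1:
Numerator: 5(j1)^2 + 515(j1) + 13250 = 13245 + j515
Denominator: (j1)^2 + 45(j1) + 200 = 199 + j45
|N| = √(13245² + 515²) ≈ 13255, ∠N ≈ 2.23°
|D| = √(199² + 45²) ≈ 204.02, ∠D ≈ 12.74°
|L| = 13255 / 204.02 ≈ 64.969
Gain = 20 log₁₀(64.969) ≈ 36.25 dB
∠L = 2.23° − 12.74° = -10.51°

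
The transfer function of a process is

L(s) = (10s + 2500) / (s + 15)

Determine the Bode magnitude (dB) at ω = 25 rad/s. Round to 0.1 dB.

Substitute s = j25:
Numerator: 10(j25) + 2500 = 2500 + j250
Denominator: (j25) + 15 = 15 + j25
|N| = √(2500² + 250²) ≈ 2512.5, ∠N ≈ 5.71°
|D| = √(15² + 25²) ≈ 29.155, ∠D ≈ 59.04°
|L| = 2512.5 / 29.155 ≈ 86.177
Gain = 20 log₁₀(86.177) ≈ 38.71 dB

38.7 dB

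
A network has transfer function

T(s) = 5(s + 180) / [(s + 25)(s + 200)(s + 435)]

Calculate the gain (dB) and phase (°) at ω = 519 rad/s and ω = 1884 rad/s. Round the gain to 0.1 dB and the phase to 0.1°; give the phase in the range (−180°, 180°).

At s = jω = j519:
zero (s+180): 180 + j519 → |·| = √(180²+519²) = √301761 ≈ 549.33, ∠ = arctan(519/180) ≈ 70.87°
pole (s+25): 25 + j519 → |·| = √(25²+519²) = √269986 ≈ 519.6, ∠ = arctan(519/25) ≈ 87.24°
pole (s+200): 200 + j519 → |·| = √(200²+519²) = √309361 ≈ 556.2, ∠ = arctan(519/200) ≈ 68.93°
pole (s+435): 435 + j519 → |·| = √(435²+519²) = √458586 ≈ 677.19, ∠ = arctan(519/435) ≈ 50.03°
|T| = 5 · 549.33 / 1.9571e+08 ≈ 1.4034e-05
Gain = 20 log₁₀(1.4034e-05) ≈ -97.06 dB
∠T = 70.87° − 206.20° = -135.33°

At s = jω = j1884:
zero (s+180): 180 + j1884 → |·| = √(180²+1884²) = √3581856 ≈ 1892.6, ∠ = arctan(1884/180) ≈ 84.54°
pole (s+25): 25 + j1884 → |·| = √(25²+1884²) = √3550081 ≈ 1884.2, ∠ = arctan(1884/25) ≈ 89.24°
pole (s+200): 200 + j1884 → |·| = √(200²+1884²) = √3589456 ≈ 1894.6, ∠ = arctan(1884/200) ≈ 83.94°
pole (s+435): 435 + j1884 → |·| = √(435²+1884²) = √3738681 ≈ 1933.6, ∠ = arctan(1884/435) ≈ 77.00°
|T| = 5 · 1892.6 / 6.9026e+09 ≈ 1.3709e-06
Gain = 20 log₁₀(1.3709e-06) ≈ -117.26 dB
∠T = 84.54° − 250.18° = -165.64°

ω = 519: -97.1 dB, -135.3°; ω = 1884: -117.3 dB, -165.6°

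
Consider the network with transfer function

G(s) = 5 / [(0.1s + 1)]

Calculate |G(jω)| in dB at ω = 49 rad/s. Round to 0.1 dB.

-0.0 dB

At ω = 49 rad/s:
pole (1 + j49·0.1) = 1 + j4.9 → |·| ≈ 5.001, ∠ ≈ 78.47°
|G| = 5 · 1 / (5.001) ≈ 0.9998
Gain = 20 log₁₀(0.9998) ≈ -0.00 dB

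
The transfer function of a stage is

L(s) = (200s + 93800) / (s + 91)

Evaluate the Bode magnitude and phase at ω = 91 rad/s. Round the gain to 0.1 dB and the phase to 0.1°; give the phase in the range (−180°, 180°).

57.4 dB, -34.0°

Substitute s = j91:
Numerator: 200(j91) + 93800 = 93800 + j18200
Denominator: (j91) + 91 = 91 + j91
|N| = √(93800² + 18200²) ≈ 95549, ∠N ≈ 10.98°
|D| = √(91² + 91²) ≈ 128.69, ∠D ≈ 45.00°
|L| = 95549 / 128.69 ≈ 742.47
Gain = 20 log₁₀(742.47) ≈ 57.41 dB
∠L = 10.98° − 45.00° = -34.02°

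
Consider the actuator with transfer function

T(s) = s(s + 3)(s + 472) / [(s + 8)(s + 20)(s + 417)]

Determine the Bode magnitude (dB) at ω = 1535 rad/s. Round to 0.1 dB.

0.1 dB

At s = jω = j1535:
zero (s+3): 3 + j1535 → |·| = √(3²+1535²) = √2356234 ≈ 1535, ∠ = arctan(1535/3) ≈ 89.89°
zero (s+472): 472 + j1535 → |·| = √(472²+1535²) = √2579009 ≈ 1605.9, ∠ = arctan(1535/472) ≈ 72.91°
zero at origin: s = j1535 → |·| = 1535, ∠ = 90.00°
pole (s+8): 8 + j1535 → |·| = √(8²+1535²) = √2356289 ≈ 1535, ∠ = arctan(1535/8) ≈ 89.70°
pole (s+20): 20 + j1535 → |·| = √(20²+1535²) = √2356625 ≈ 1535.1, ∠ = arctan(1535/20) ≈ 89.25°
pole (s+417): 417 + j1535 → |·| = √(417²+1535²) = √2530114 ≈ 1590.6, ∠ = arctan(1535/417) ≈ 74.80°
|T| = 1 · 3.7839e+09 / 3.7481e+09 ≈ 1.0096
Gain = 20 log₁₀(1.0096) ≈ 0.08 dB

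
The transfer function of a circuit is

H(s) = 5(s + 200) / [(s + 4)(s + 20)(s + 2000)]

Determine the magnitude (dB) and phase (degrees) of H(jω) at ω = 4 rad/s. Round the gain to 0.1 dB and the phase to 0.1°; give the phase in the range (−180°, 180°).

At s = jω = j4:
zero (s+200): 200 + j4 → |·| = √(200²+4²) = √40016 ≈ 200.04, ∠ = arctan(4/200) ≈ 1.15°
pole (s+4): 4 + j4 → |·| = √(4²+4²) = √32 ≈ 5.6569, ∠ = arctan(4/4) ≈ 45.00°
pole (s+20): 20 + j4 → |·| = √(20²+4²) = √416 ≈ 20.396, ∠ = arctan(4/20) ≈ 11.31°
pole (s+2000): 2000 + j4 → |·| = √(2000²+4²) = √4000016 ≈ 2000, ∠ = arctan(4/2000) ≈ 0.11°
|H| = 5 · 200.04 / 2.3076e+05 ≈ 0.0043344
Gain = 20 log₁₀(0.0043344) ≈ -47.26 dB
∠H = 1.15° − 56.42° = -55.27°

-47.3 dB, -55.3°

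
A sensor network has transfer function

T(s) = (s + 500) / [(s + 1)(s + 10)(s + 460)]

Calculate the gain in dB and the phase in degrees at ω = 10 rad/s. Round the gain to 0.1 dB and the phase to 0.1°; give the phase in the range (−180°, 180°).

-42.3 dB, -129.4°

At s = jω = j10:
zero (s+500): 500 + j10 → |·| = √(500²+10²) = √250100 ≈ 500.1, ∠ = arctan(10/500) ≈ 1.15°
pole (s+1): 1 + j10 → |·| = √(1²+10²) = √101 ≈ 10.05, ∠ = arctan(10/1) ≈ 84.29°
pole (s+10): 10 + j10 → |·| = √(10²+10²) = √200 ≈ 14.142, ∠ = arctan(10/10) ≈ 45.00°
pole (s+460): 460 + j10 → |·| = √(460²+10²) = √211700 ≈ 460.11, ∠ = arctan(10/460) ≈ 1.25°
|T| = 1 · 500.1 / 65394 ≈ 0.0076475
Gain = 20 log₁₀(0.0076475) ≈ -42.33 dB
∠T = 1.15° − 130.54° = -129.39°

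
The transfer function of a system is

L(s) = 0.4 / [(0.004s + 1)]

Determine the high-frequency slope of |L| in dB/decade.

Each pole contributes −20 dB/decade at high frequency; each zero contributes +20 dB/decade.
Net: 0 zero(s) − 1 pole(s) → -20 dB/decade.

-20 dB/decade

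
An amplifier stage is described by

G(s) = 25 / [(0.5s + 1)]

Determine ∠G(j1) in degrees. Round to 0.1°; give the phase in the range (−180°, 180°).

At ω = 1 rad/s:
pole (1 + j1·0.5) = 1 + j0.5 → |·| ≈ 1.118, ∠ ≈ 26.57°
∠G = (0°) − (26.57°) = -26.57°

-26.6°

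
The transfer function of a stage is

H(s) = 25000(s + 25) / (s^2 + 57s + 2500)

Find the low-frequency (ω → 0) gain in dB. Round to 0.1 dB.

48.0 dB

H(0) = 25000·25 / 2500 = 250
20 log₁₀(250) ≈ 47.96 dB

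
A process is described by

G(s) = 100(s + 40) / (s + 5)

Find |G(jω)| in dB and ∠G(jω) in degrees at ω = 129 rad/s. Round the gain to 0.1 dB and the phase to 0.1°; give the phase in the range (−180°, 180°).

At s = jω = j129:
zero (s+40): 40 + j129 → |·| = √(40²+129²) = √18241 ≈ 135.06, ∠ = arctan(129/40) ≈ 72.77°
pole (s+5): 5 + j129 → |·| = √(5²+129²) = √16666 ≈ 129.1, ∠ = arctan(129/5) ≈ 87.78°
|G| = 100 · 135.06 / 129.1 ≈ 104.62
Gain = 20 log₁₀(104.62) ≈ 40.39 dB
∠G = 72.77° − 87.78° = -15.01°

40.4 dB, -15.0°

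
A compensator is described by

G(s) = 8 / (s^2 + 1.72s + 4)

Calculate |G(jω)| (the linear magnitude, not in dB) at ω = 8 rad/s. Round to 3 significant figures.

At s = jω = j8:
quadratic: (j8)² + 1.72·j8 + 4 = -60 + j13.76 → |·| ≈ 61.558, ∠ ≈ 167.08°
|G| = 8 / 61.558 ≈ 0.12996

0.130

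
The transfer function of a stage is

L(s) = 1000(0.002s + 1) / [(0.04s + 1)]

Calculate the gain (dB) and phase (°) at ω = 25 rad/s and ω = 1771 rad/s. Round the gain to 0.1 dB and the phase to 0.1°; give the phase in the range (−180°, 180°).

ω = 25: 57.0 dB, -42.1°; ω = 1771: 34.3 dB, -15.0°

At ω = 25 rad/s:
zero (1 + j25·0.002) = 1 + j0.05 → |·| ≈ 1.0012, ∠ ≈ 2.86°
pole (1 + j25·0.04) = 1 + j1 → |·| ≈ 1.4142, ∠ ≈ 45.00°
|L| = 1000 · 1.0012 / (1.4142) ≈ 707.96
Gain = 20 log₁₀(707.96) ≈ 57.00 dB
∠L = (2.86°) − (45.00°) = -42.14°

At ω = 1771 rad/s:
zero (1 + j1771·0.002) = 1 + j3.542 → |·| ≈ 3.6805, ∠ ≈ 74.23°
pole (1 + j1771·0.04) = 1 + j70.84 → |·| ≈ 70.847, ∠ ≈ 89.19°
|L| = 1000 · 3.6805 / (70.847) ≈ 51.95
Gain = 20 log₁₀(51.95) ≈ 34.31 dB
∠L = (74.23°) − (89.19°) = -14.96°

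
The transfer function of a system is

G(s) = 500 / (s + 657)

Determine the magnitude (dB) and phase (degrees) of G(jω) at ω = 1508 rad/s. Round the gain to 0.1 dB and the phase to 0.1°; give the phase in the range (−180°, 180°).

-10.3 dB, -66.5°

Substitute s = j1508:
Numerator: 500 = 500 + j0
Denominator: (j1508) + 657 = 657 + j1508
|N| = √(500² + 0²) ≈ 500, ∠N ≈ 0.00°
|D| = √(657² + 1508²) ≈ 1644.9, ∠D ≈ 66.46°
|G| = 500 / 1644.9 ≈ 0.30397
Gain = 20 log₁₀(0.30397) ≈ -10.34 dB
∠G = 0.00° − 66.46° = -66.46°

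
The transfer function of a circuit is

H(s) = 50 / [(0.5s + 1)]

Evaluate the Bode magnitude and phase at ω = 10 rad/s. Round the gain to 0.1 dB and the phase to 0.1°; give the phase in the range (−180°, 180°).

19.8 dB, -78.7°

At ω = 10 rad/s:
pole (1 + j10·0.5) = 1 + j5 → |·| ≈ 5.099, ∠ ≈ 78.69°
|H| = 50 · 1 / (5.099) ≈ 9.8058
Gain = 20 log₁₀(9.8058) ≈ 19.83 dB
∠H = (0°) − (78.69°) = -78.69°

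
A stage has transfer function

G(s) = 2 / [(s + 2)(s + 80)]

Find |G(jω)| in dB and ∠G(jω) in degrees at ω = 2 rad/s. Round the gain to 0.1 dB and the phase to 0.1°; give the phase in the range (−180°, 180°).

At s = jω = j2:
pole (s+2): 2 + j2 → |·| = √(2²+2²) = √8 ≈ 2.8284, ∠ = arctan(2/2) ≈ 45.00°
pole (s+80): 80 + j2 → |·| = √(80²+2²) = √6404 ≈ 80.025, ∠ = arctan(2/80) ≈ 1.43°
|G| = 2 / 226.34 ≈ 0.0088363
Gain = 20 log₁₀(0.0088363) ≈ -41.07 dB
∠G = 0.00° − 46.43° = -46.43°

-41.1 dB, -46.4°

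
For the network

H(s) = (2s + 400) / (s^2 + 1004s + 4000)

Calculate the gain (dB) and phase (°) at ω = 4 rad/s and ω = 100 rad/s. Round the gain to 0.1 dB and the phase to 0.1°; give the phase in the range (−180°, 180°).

ω = 4: -23.0 dB, -44.1°; ω = 100: -47.0 dB, -66.9°

Substitute s = j4:
Numerator: 2(j4) + 400 = 400 + j8
Denominator: (j4)^2 + 1004(j4) + 4000 = 3984 + j4016
|N| = √(400² + 8²) ≈ 400.08, ∠N ≈ 1.15°
|D| = √(3984² + 4016²) ≈ 5656.9, ∠D ≈ 45.23°
|H| = 400.08 / 5656.9 ≈ 0.070724
Gain = 20 log₁₀(0.070724) ≈ -23.01 dB
∠H = 1.15° − 45.23° = -44.08°

Substitute s = j100:
Numerator: 2(j100) + 400 = 400 + j200
Denominator: (j100)^2 + 1004(j100) + 4000 = -6000 + j100400
|N| = √(400² + 200²) ≈ 447.21, ∠N ≈ 26.57°
|D| = √(6000² + 100400²) ≈ 1.0058e+05, ∠D ≈ 93.42°
|H| = 447.21 / 1.0058e+05 ≈ 0.0044463
Gain = 20 log₁₀(0.0044463) ≈ -47.04 dB
∠H = 26.57° − 93.42° = -66.85°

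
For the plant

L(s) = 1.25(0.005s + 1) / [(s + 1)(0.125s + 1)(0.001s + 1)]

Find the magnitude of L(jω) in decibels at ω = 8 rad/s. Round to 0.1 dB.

At ω = 8 rad/s:
zero (1 + j8·0.005) = 1 + j0.04 → |·| ≈ 1.0008, ∠ ≈ 2.29°
pole (1 + j8·1) = 1 + j8 → |·| ≈ 8.0623, ∠ ≈ 82.87°
pole (1 + j8·0.125) = 1 + j1 → |·| ≈ 1.4142, ∠ ≈ 45.00°
pole (1 + j8·0.001) = 1 + j0.008 → |·| ≈ 1, ∠ ≈ 0.46°
|L| = 1.25 · 1.0008 / (8.0623 · 1.4142 · 1) ≈ 0.10972
Gain = 20 log₁₀(0.10972) ≈ -19.19 dB

-19.2 dB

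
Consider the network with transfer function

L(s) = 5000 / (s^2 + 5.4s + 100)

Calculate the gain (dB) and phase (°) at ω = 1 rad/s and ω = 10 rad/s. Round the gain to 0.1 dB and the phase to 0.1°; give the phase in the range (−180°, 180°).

At s = jω = j1:
quadratic: (j1)² + 5.4·j1 + 100 = 99 + j5.4 → |·| ≈ 99.147, ∠ ≈ 3.12°
|L| = 5000 / 99.147 ≈ 50.43
Gain = 20 log₁₀(50.43) ≈ 34.05 dB
∠L = 0.00° − 3.12° = -3.12°

At s = jω = j10:
quadratic: (j10)² + 5.4·j10 + 100 = 0 + j54 → |·| ≈ 54, ∠ ≈ 90.00°
|L| = 5000 / 54 ≈ 92.593
Gain = 20 log₁₀(92.593) ≈ 39.33 dB
∠L = 0.00° − 90.00° = -90.00°

ω = 1: 34.1 dB, -3.1°; ω = 10: 39.3 dB, -90.0°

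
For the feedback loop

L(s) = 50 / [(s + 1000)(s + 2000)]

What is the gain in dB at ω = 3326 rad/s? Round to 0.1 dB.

At s = jω = j3326:
pole (s+1000): 1000 + j3326 → |·| = √(1000²+3326²) = √12062276 ≈ 3473.1, ∠ = arctan(3326/1000) ≈ 73.27°
pole (s+2000): 2000 + j3326 → |·| = √(2000²+3326²) = √15062276 ≈ 3881, ∠ = arctan(3326/2000) ≈ 58.98°
|L| = 50 / 1.3479e+07 ≈ 3.7095e-06
Gain = 20 log₁₀(3.7095e-06) ≈ -108.61 dB

-108.6 dB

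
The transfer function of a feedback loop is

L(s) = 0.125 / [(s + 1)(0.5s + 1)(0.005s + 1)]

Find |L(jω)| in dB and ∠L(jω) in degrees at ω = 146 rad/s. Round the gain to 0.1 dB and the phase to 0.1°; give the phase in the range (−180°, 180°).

-100.5 dB, 145.0°

At ω = 146 rad/s:
pole (1 + j146·1) = 1 + j146 → |·| ≈ 146, ∠ ≈ 89.61°
pole (1 + j146·0.5) = 1 + j73 → |·| ≈ 73.007, ∠ ≈ 89.22°
pole (1 + j146·0.005) = 1 + j0.73 → |·| ≈ 1.2381, ∠ ≈ 36.13°
|L| = 0.125 · 1 / (146 · 73.007 · 1.2381) ≈ 9.4719e-06
Gain = 20 log₁₀(9.4719e-06) ≈ -100.47 dB
∠L = (0°) − (89.61° + 89.22° + 36.13°) = -214.96° ≡ 145.04° (principal value)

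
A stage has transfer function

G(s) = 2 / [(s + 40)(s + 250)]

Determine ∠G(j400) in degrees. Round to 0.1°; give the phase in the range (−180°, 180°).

At s = jω = j400:
pole (s+40): 40 + j400 → |·| = √(40²+400²) = √161600 ≈ 402, ∠ = arctan(400/40) ≈ 84.29°
pole (s+250): 250 + j400 → |·| = √(250²+400²) = √222500 ≈ 471.7, ∠ = arctan(400/250) ≈ 57.99°
∠G = 0.00° − 142.28° = -142.28°

-142.3°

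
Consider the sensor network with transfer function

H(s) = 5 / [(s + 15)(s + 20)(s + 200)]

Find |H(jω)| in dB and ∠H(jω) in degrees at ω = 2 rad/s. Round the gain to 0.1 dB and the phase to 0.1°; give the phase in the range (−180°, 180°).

At s = jω = j2:
pole (s+15): 15 + j2 → |·| = √(15²+2²) = √229 ≈ 15.133, ∠ = arctan(2/15) ≈ 7.59°
pole (s+20): 20 + j2 → |·| = √(20²+2²) = √404 ≈ 20.1, ∠ = arctan(2/20) ≈ 5.71°
pole (s+200): 200 + j2 → |·| = √(200²+2²) = √40004 ≈ 200.01, ∠ = arctan(2/200) ≈ 0.57°
|H| = 5 / 60838 ≈ 8.2185e-05
Gain = 20 log₁₀(8.2185e-05) ≈ -81.70 dB
∠H = 0.00° − 13.87° = -13.87°

-81.7 dB, -13.9°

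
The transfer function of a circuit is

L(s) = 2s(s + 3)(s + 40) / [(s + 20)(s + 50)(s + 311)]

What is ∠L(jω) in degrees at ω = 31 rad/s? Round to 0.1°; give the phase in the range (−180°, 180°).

At s = jω = j31:
zero (s+3): 3 + j31 → |·| = √(3²+31²) = √970 ≈ 31.145, ∠ = arctan(31/3) ≈ 84.47°
zero (s+40): 40 + j31 → |·| = √(40²+31²) = √2561 ≈ 50.606, ∠ = arctan(31/40) ≈ 37.78°
zero at origin: s = j31 → |·| = 31, ∠ = 90.00°
pole (s+20): 20 + j31 → |·| = √(20²+31²) = √1361 ≈ 36.892, ∠ = arctan(31/20) ≈ 57.17°
pole (s+50): 50 + j31 → |·| = √(50²+31²) = √3461 ≈ 58.83, ∠ = arctan(31/50) ≈ 31.80°
pole (s+311): 311 + j31 → |·| = √(311²+31²) = √97682 ≈ 312.54, ∠ = arctan(31/311) ≈ 5.69°
∠L = 212.25° − 94.66° = 117.59°

117.6°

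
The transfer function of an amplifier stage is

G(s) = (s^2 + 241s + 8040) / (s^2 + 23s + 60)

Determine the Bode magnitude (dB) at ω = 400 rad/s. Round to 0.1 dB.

Substitute s = j400:
Numerator: (j400)^2 + 241(j400) + 8040 = -151960 + j96400
Denominator: (j400)^2 + 23(j400) + 60 = -159940 + j9200
|N| = √(151960² + 96400²) ≈ 1.7996e+05, ∠N ≈ 147.61°
|D| = √(159940² + 9200²) ≈ 1.602e+05, ∠D ≈ 176.71°
|G| = 1.7996e+05 / 1.602e+05 ≈ 1.1233
Gain = 20 log₁₀(1.1233) ≈ 1.01 dB

1.0 dB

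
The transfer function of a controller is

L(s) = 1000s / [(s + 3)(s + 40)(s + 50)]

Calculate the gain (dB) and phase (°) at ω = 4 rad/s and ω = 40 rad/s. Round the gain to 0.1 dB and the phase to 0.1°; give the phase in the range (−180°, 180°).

At s = jω = j4:
zero at origin: s = j4 → |·| = 4, ∠ = 90.00°
pole (s+3): 3 + j4 → |·| = √(3²+4²) = √25 ≈ 5, ∠ = arctan(4/3) ≈ 53.13°
pole (s+40): 40 + j4 → |·| = √(40²+4²) = √1616 ≈ 40.2, ∠ = arctan(4/40) ≈ 5.71°
pole (s+50): 50 + j4 → |·| = √(50²+4²) = √2516 ≈ 50.16, ∠ = arctan(4/50) ≈ 4.57°
|L| = 1000 · 4 / 10082 ≈ 0.39675
Gain = 20 log₁₀(0.39675) ≈ -8.03 dB
∠L = 90.00° − 63.41° = 26.59°

At s = jω = j40:
zero at origin: s = j40 → |·| = 40, ∠ = 90.00°
pole (s+3): 3 + j40 → |·| = √(3²+40²) = √1609 ≈ 40.112, ∠ = arctan(40/3) ≈ 85.71°
pole (s+40): 40 + j40 → |·| = √(40²+40²) = √3200 ≈ 56.569, ∠ = arctan(40/40) ≈ 45.00°
pole (s+50): 50 + j40 → |·| = √(50²+40²) = √4100 ≈ 64.031, ∠ = arctan(40/50) ≈ 38.66°
|L| = 1000 · 40 / 1.4529e+05 ≈ 0.27531
Gain = 20 log₁₀(0.27531) ≈ -11.20 dB
∠L = 90.00° − 169.37° = -79.37°

ω = 4: -8.0 dB, 26.6°; ω = 40: -11.2 dB, -79.4°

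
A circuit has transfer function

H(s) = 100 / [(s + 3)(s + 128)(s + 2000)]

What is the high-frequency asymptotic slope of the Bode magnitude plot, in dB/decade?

-60 dB/decade

Each pole contributes −20 dB/decade at high frequency; each zero contributes +20 dB/decade.
Net: 0 zero(s) − 3 pole(s) → -60 dB/decade.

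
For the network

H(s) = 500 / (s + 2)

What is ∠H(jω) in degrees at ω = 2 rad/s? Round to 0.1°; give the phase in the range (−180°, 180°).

At s = jω = j2:
pole (s+2): 2 + j2 → |·| = √(2²+2²) = √8 ≈ 2.8284, ∠ = arctan(2/2) ≈ 45.00°
∠H = 0.00° − 45.00° = -45.00°

-45.0°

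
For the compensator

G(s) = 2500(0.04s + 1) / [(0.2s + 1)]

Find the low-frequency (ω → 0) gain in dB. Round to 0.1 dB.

G(0) = 2500 · 1 / 1 = 2500
20 log₁₀(2500) ≈ 67.96 dB

68.0 dB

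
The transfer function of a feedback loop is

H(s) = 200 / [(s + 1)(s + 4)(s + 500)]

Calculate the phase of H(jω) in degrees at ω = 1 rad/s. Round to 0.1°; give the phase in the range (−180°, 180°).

At s = jω = j1:
pole (s+1): 1 + j1 → |·| = √(1²+1²) = √2 ≈ 1.4142, ∠ = arctan(1/1) ≈ 45.00°
pole (s+4): 4 + j1 → |·| = √(4²+1²) = √17 ≈ 4.1231, ∠ = arctan(1/4) ≈ 14.04°
pole (s+500): 500 + j1 → |·| = √(500²+1²) = √250001 ≈ 500, ∠ = arctan(1/500) ≈ 0.11°
∠H = 0.00° − 59.15° = -59.15°

-59.2°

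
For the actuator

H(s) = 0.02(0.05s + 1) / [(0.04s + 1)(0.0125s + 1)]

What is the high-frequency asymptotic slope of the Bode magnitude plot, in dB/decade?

-20 dB/decade

Each pole contributes −20 dB/decade at high frequency; each zero contributes +20 dB/decade.
Net: 1 zero(s) − 2 pole(s) → -20 dB/decade.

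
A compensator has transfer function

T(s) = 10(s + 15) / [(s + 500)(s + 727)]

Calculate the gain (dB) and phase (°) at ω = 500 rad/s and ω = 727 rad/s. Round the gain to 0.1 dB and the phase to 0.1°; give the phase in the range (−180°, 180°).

At s = jω = j500:
zero (s+15): 15 + j500 → |·| = √(15²+500²) = √250225 ≈ 500.22, ∠ = arctan(500/15) ≈ 88.28°
pole (s+500): 500 + j500 → |·| = √(500²+500²) = √500000 ≈ 707.11, ∠ = arctan(500/500) ≈ 45.00°
pole (s+727): 727 + j500 → |·| = √(727²+500²) = √778529 ≈ 882.34, ∠ = arctan(500/727) ≈ 34.52°
|T| = 10 · 500.22 / 6.2391e+05 ≈ 0.0080175
Gain = 20 log₁₀(0.0080175) ≈ -41.92 dB
∠T = 88.28° − 79.52° = 8.76°

At s = jω = j727:
zero (s+15): 15 + j727 → |·| = √(15²+727²) = √528754 ≈ 727.15, ∠ = arctan(727/15) ≈ 88.82°
pole (s+500): 500 + j727 → |·| = √(500²+727²) = √778529 ≈ 882.34, ∠ = arctan(727/500) ≈ 55.48°
pole (s+727): 727 + j727 → |·| = √(727²+727²) = √1057058 ≈ 1028.1, ∠ = arctan(727/727) ≈ 45.00°
|T| = 10 · 727.15 / 9.0713e+05 ≈ 0.0080159
Gain = 20 log₁₀(0.0080159) ≈ -41.92 dB
∠T = 88.82° − 100.48° = -11.66°

ω = 500: -41.9 dB, 8.8°; ω = 727: -41.9 dB, -11.7°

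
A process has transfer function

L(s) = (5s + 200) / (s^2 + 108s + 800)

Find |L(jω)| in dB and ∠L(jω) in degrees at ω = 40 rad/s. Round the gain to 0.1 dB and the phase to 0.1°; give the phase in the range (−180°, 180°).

-23.8 dB, -55.5°

Substitute s = j40:
Numerator: 5(j40) + 200 = 200 + j200
Denominator: (j40)^2 + 108(j40) + 800 = -800 + j4320
|N| = √(200² + 200²) ≈ 282.84, ∠N ≈ 45.00°
|D| = √(800² + 4320²) ≈ 4393.4, ∠D ≈ 100.49°
|L| = 282.84 / 4393.4 ≈ 0.064378
Gain = 20 log₁₀(0.064378) ≈ -23.83 dB
∠L = 45.00° − 100.49° = -55.49°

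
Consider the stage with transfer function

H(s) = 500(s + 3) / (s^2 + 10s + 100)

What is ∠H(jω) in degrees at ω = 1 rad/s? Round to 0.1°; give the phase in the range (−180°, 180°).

At s = jω = j1:
zero (s+3): 3 + j1 → |·| = √(3²+1²) = √10 ≈ 3.1623, ∠ = arctan(1/3) ≈ 18.43°
quadratic: (j1)² + 10·j1 + 100 = 99 + j10 → |·| ≈ 99.504, ∠ ≈ 5.77°
∠H = 18.43° − 5.77° = 12.66°

12.7°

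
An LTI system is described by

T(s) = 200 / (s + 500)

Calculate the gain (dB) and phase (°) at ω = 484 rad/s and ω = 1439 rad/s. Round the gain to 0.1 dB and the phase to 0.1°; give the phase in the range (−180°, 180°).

ω = 484: -10.8 dB, -44.1°; ω = 1439: -17.6 dB, -70.8°

Substitute s = j484:
Numerator: 200 = 200 + j0
Denominator: (j484) + 500 = 500 + j484
|N| = √(200² + 0²) ≈ 200, ∠N ≈ 0.00°
|D| = √(500² + 484²) ≈ 695.89, ∠D ≈ 44.07°
|T| = 200 / 695.89 ≈ 0.2874
Gain = 20 log₁₀(0.2874) ≈ -10.83 dB
∠T = 0.00° − 44.07° = -44.07°

Substitute s = j1439:
Numerator: 200 = 200 + j0
Denominator: (j1439) + 500 = 500 + j1439
|N| = √(200² + 0²) ≈ 200, ∠N ≈ 0.00°
|D| = √(500² + 1439²) ≈ 1523.4, ∠D ≈ 70.84°
|T| = 200 / 1523.4 ≈ 0.13129
Gain = 20 log₁₀(0.13129) ≈ -17.64 dB
∠T = 0.00° − 70.84° = -70.84°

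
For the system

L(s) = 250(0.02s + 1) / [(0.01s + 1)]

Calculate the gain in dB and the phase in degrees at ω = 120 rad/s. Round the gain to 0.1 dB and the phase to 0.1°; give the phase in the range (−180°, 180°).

At ω = 120 rad/s:
zero (1 + j120·0.02) = 1 + j2.4 → |·| ≈ 2.6, ∠ ≈ 67.38°
pole (1 + j120·0.01) = 1 + j1.2 → |·| ≈ 1.562, ∠ ≈ 50.19°
|L| = 250 · 2.6 / (1.562) ≈ 416.13
Gain = 20 log₁₀(416.13) ≈ 52.38 dB
∠L = (67.38°) − (50.19°) = 17.19°

52.4 dB, 17.2°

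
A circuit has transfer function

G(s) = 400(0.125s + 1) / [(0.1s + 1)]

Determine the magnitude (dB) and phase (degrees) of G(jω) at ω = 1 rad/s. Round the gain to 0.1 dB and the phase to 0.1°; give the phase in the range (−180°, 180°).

At ω = 1 rad/s:
zero (1 + j1·0.125) = 1 + j0.125 → |·| ≈ 1.0078, ∠ ≈ 7.13°
pole (1 + j1·0.1) = 1 + j0.1 → |·| ≈ 1.005, ∠ ≈ 5.71°
|G| = 400 · 1.0078 / (1.005) ≈ 401.11
Gain = 20 log₁₀(401.11) ≈ 52.07 dB
∠G = (7.13°) − (5.71°) = 1.42°

52.1 dB, 1.4°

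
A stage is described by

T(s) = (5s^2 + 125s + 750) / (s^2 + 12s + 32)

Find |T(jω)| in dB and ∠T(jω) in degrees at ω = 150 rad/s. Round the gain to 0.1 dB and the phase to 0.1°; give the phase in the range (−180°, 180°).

Substitute s = j150:
Numerator: 5(j150)^2 + 125(j150) + 750 = -111750 + j18750
Denominator: (j150)^2 + 12(j150) + 32 = -22468 + j1800
|N| = √(111750² + 18750²) ≈ 1.1331e+05, ∠N ≈ 170.48°
|D| = √(22468² + 1800²) ≈ 22540, ∠D ≈ 175.42°
|T| = 1.1331e+05 / 22540 ≈ 5.0271
Gain = 20 log₁₀(5.0271) ≈ 14.03 dB
∠T = 170.48° − 175.42° = -4.94°

14.0 dB, -4.9°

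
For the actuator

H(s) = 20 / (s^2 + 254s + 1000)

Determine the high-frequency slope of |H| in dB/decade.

-40 dB/decade

Each pole contributes −20 dB/decade at high frequency; each zero contributes +20 dB/decade.
Net: 0 zero(s) − 2 pole(s) → -40 dB/decade.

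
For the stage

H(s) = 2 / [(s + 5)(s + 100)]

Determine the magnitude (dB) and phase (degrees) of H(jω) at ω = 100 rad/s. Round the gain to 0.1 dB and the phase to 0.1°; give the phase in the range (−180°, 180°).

At s = jω = j100:
pole (s+5): 5 + j100 → |·| = √(5²+100²) = √10025 ≈ 100.12, ∠ = arctan(100/5) ≈ 87.14°
pole (s+100): 100 + j100 → |·| = √(100²+100²) = √20000 ≈ 141.42, ∠ = arctan(100/100) ≈ 45.00°
|H| = 2 / 14159 ≈ 0.00014125
Gain = 20 log₁₀(0.00014125) ≈ -77.00 dB
∠H = 0.00° − 132.14° = -132.14°

-77.0 dB, -132.1°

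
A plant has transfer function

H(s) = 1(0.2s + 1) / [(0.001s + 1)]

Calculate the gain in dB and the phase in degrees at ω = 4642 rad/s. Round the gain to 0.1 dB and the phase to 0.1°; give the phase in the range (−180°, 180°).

At ω = 4642 rad/s:
zero (1 + j4642·0.2) = 1 + j928.4 → |·| ≈ 928.4, ∠ ≈ 89.94°
pole (1 + j4642·0.001) = 1 + j4.642 → |·| ≈ 4.7485, ∠ ≈ 77.84°
|H| = 1 · 928.4 / (4.7485) ≈ 195.51
Gain = 20 log₁₀(195.51) ≈ 45.82 dB
∠H = (89.94°) − (77.84°) = 12.10°

45.8 dB, 12.1°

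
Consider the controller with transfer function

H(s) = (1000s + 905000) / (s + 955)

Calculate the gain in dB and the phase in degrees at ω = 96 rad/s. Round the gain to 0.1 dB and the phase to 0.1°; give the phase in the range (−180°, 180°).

Substitute s = j96:
Numerator: 1000(j96) + 905000 = 905000 + j96000
Denominator: (j96) + 955 = 955 + j96
|N| = √(905000² + 96000²) ≈ 9.1008e+05, ∠N ≈ 6.06°
|D| = √(955² + 96²) ≈ 959.81, ∠D ≈ 5.74°
|H| = 9.1008e+05 / 959.81 ≈ 948.19
Gain = 20 log₁₀(948.19) ≈ 59.54 dB
∠H = 6.06° − 5.74° = 0.32°

59.5 dB, 0.3°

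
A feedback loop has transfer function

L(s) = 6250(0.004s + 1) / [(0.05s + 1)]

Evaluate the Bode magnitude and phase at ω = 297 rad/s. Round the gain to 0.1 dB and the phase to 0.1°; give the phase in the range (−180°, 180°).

56.3 dB, -36.2°

At ω = 297 rad/s:
zero (1 + j297·0.004) = 1 + j1.188 → |·| ≈ 1.5529, ∠ ≈ 49.91°
pole (1 + j297·0.05) = 1 + j14.85 → |·| ≈ 14.884, ∠ ≈ 86.15°
|L| = 6250 · 1.5529 / (14.884) ≈ 652.08
Gain = 20 log₁₀(652.08) ≈ 56.29 dB
∠L = (49.91°) − (86.15°) = -36.24°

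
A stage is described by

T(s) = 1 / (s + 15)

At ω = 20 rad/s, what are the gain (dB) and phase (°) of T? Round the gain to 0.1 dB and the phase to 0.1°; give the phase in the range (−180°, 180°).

-28.0 dB, -53.1°

At s = jω = j20:
pole (s+15): 15 + j20 → |·| = √(15²+20²) = √625 ≈ 25, ∠ = arctan(20/15) ≈ 53.13°
|T| = 1 / 25 ≈ 0.04
Gain = 20 log₁₀(0.04) ≈ -27.96 dB
∠T = 0.00° − 53.13° = -53.13°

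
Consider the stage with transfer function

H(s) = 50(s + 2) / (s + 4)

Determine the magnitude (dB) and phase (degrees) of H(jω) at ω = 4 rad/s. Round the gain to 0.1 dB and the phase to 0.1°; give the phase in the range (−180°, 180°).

At s = jω = j4:
zero (s+2): 2 + j4 → |·| = √(2²+4²) = √20 ≈ 4.4721, ∠ = arctan(4/2) ≈ 63.43°
pole (s+4): 4 + j4 → |·| = √(4²+4²) = √32 ≈ 5.6569, ∠ = arctan(4/4) ≈ 45.00°
|H| = 50 · 4.4721 / 5.6569 ≈ 39.528
Gain = 20 log₁₀(39.528) ≈ 31.94 dB
∠H = 63.43° − 45.00° = 18.43°

31.9 dB, 18.4°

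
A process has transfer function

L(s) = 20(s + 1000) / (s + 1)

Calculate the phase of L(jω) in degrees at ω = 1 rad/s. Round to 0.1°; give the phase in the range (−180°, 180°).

-44.9°

At s = jω = j1:
zero (s+1000): 1000 + j1 → |·| = √(1000²+1²) = √1000001 ≈ 1000, ∠ = arctan(1/1000) ≈ 0.06°
pole (s+1): 1 + j1 → |·| = √(1²+1²) = √2 ≈ 1.4142, ∠ = arctan(1/1) ≈ 45.00°
∠L = 0.06° − 45.00° = -44.94°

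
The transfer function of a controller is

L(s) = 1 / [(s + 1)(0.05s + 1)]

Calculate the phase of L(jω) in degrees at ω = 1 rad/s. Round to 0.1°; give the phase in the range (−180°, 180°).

-47.9°

At ω = 1 rad/s:
pole (1 + j1·1) = 1 + j1 → |·| ≈ 1.4142, ∠ ≈ 45.00°
pole (1 + j1·0.05) = 1 + j0.05 → |·| ≈ 1.0012, ∠ ≈ 2.86°
∠L = (0°) − (45.00° + 2.86°) = -47.86°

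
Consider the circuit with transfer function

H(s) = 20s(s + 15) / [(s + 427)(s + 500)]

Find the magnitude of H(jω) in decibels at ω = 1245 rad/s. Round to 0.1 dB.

24.9 dB

At s = jω = j1245:
zero (s+15): 15 + j1245 → |·| = √(15²+1245²) = √1550250 ≈ 1245.1, ∠ = arctan(1245/15) ≈ 89.31°
zero at origin: s = j1245 → |·| = 1245, ∠ = 90.00°
pole (s+427): 427 + j1245 → |·| = √(427²+1245²) = √1732354 ≈ 1316.2, ∠ = arctan(1245/427) ≈ 71.07°
pole (s+500): 500 + j1245 → |·| = √(500²+1245²) = √1800025 ≈ 1341.7, ∠ = arctan(1245/500) ≈ 68.12°
|H| = 20 · 1.5501e+06 / 1.7659e+06 ≈ 17.556
Gain = 20 log₁₀(17.556) ≈ 24.89 dB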